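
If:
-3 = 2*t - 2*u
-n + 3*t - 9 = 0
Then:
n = 3*u - 27/2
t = u - 3/2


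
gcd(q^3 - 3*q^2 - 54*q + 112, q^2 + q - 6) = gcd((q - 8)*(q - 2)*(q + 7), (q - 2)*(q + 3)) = q - 2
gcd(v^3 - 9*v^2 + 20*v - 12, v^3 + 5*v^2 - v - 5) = v - 1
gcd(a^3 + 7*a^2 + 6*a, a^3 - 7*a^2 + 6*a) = a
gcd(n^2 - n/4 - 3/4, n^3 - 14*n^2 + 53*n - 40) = n - 1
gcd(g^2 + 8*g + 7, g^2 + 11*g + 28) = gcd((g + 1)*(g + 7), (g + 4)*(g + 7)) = g + 7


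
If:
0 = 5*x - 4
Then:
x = 4/5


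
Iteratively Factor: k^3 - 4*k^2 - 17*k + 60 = (k - 3)*(k^2 - k - 20) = (k - 5)*(k - 3)*(k + 4)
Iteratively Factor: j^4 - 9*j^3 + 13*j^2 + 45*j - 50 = (j - 1)*(j^3 - 8*j^2 + 5*j + 50) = (j - 5)*(j - 1)*(j^2 - 3*j - 10) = (j - 5)*(j - 1)*(j + 2)*(j - 5)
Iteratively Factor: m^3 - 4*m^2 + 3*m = (m)*(m^2 - 4*m + 3) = m*(m - 3)*(m - 1)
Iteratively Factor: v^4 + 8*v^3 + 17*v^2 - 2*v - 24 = (v + 4)*(v^3 + 4*v^2 + v - 6) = (v - 1)*(v + 4)*(v^2 + 5*v + 6) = (v - 1)*(v + 3)*(v + 4)*(v + 2)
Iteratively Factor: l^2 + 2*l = (l + 2)*(l)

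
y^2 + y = y*(y + 1)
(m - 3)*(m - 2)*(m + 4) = m^3 - m^2 - 14*m + 24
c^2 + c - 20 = (c - 4)*(c + 5)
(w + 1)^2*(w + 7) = w^3 + 9*w^2 + 15*w + 7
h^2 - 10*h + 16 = (h - 8)*(h - 2)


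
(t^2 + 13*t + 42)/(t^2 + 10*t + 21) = (t + 6)/(t + 3)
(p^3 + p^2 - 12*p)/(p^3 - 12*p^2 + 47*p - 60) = p*(p + 4)/(p^2 - 9*p + 20)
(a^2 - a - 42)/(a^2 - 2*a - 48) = (a - 7)/(a - 8)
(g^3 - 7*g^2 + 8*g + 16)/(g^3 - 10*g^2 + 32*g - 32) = (g + 1)/(g - 2)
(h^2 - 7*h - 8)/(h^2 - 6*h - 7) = (h - 8)/(h - 7)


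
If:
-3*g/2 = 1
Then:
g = -2/3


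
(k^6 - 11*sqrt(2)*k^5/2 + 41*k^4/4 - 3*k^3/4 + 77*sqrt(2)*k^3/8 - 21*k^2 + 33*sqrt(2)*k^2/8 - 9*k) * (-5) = -5*k^6 + 55*sqrt(2)*k^5/2 - 205*k^4/4 - 385*sqrt(2)*k^3/8 + 15*k^3/4 - 165*sqrt(2)*k^2/8 + 105*k^2 + 45*k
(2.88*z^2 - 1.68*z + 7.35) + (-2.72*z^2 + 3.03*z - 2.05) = 0.16*z^2 + 1.35*z + 5.3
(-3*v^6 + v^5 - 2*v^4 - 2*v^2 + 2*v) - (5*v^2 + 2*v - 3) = -3*v^6 + v^5 - 2*v^4 - 7*v^2 + 3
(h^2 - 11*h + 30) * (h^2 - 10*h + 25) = h^4 - 21*h^3 + 165*h^2 - 575*h + 750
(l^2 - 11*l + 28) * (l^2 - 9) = l^4 - 11*l^3 + 19*l^2 + 99*l - 252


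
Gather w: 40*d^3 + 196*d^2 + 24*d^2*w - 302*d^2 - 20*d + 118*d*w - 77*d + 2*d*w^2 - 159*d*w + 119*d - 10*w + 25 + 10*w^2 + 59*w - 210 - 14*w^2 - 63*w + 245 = 40*d^3 - 106*d^2 + 22*d + w^2*(2*d - 4) + w*(24*d^2 - 41*d - 14) + 60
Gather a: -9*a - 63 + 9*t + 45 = -9*a + 9*t - 18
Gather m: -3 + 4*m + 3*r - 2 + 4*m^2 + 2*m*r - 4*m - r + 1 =4*m^2 + 2*m*r + 2*r - 4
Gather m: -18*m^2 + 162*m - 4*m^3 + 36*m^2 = -4*m^3 + 18*m^2 + 162*m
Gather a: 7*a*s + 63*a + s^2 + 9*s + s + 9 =a*(7*s + 63) + s^2 + 10*s + 9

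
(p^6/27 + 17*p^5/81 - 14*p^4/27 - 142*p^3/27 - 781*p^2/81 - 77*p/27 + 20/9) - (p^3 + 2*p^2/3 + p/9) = p^6/27 + 17*p^5/81 - 14*p^4/27 - 169*p^3/27 - 835*p^2/81 - 80*p/27 + 20/9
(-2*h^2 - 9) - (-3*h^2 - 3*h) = h^2 + 3*h - 9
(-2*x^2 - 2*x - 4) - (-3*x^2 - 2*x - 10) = x^2 + 6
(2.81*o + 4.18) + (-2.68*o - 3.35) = 0.13*o + 0.83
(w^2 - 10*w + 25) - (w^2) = 25 - 10*w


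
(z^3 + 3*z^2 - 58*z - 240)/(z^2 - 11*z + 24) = (z^2 + 11*z + 30)/(z - 3)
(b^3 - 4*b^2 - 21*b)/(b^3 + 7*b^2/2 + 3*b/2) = 2*(b - 7)/(2*b + 1)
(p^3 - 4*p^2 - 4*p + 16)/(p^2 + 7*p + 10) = (p^2 - 6*p + 8)/(p + 5)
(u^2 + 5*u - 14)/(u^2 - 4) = (u + 7)/(u + 2)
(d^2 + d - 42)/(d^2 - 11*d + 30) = (d + 7)/(d - 5)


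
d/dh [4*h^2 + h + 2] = 8*h + 1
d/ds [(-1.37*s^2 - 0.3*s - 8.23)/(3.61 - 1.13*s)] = (1.5481*s^2 - 9.8914*s - 10.3829)/(1.2769*s^2 - 8.1586*s + 13.0321)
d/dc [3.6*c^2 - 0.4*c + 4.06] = 7.2*c - 0.4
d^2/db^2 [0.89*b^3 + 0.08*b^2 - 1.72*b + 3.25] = 5.34*b + 0.16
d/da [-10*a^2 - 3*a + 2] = -20*a - 3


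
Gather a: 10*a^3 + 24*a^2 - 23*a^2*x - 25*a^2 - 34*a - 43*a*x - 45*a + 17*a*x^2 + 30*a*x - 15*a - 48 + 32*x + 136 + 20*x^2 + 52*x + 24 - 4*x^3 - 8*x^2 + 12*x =10*a^3 + a^2*(-23*x - 1) + a*(17*x^2 - 13*x - 94) - 4*x^3 + 12*x^2 + 96*x + 112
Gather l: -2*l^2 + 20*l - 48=-2*l^2 + 20*l - 48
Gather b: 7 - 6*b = 7 - 6*b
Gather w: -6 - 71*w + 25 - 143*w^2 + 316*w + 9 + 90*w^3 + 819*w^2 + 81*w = 90*w^3 + 676*w^2 + 326*w + 28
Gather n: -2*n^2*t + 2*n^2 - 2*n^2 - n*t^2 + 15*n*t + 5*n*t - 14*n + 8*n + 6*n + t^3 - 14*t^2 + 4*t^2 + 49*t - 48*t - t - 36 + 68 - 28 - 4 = -2*n^2*t + n*(-t^2 + 20*t) + t^3 - 10*t^2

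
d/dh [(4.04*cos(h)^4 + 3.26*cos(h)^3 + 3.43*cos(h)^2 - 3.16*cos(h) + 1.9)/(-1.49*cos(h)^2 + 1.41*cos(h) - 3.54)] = (12.0392*cos(h)^5 - 12.2318*cos(h)^4 + 48.0132*cos(h)^3 + 34.4933*cos(h)^2 + 18.6224*cos(h) - 8.5074)*sin(h)/(2.2201*cos(h)^4 - 4.2018*cos(h)^3 + 12.5373*cos(h)^2 - 9.9828*cos(h) + 12.5316)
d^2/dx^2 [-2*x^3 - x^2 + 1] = -12*x - 2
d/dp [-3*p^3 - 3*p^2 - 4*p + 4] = -9*p^2 - 6*p - 4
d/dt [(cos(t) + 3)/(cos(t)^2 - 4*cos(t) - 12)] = (cos(t) + 6)*sin(t)*cos(t)/((cos(t) - 6)^2*(cos(t) + 2)^2)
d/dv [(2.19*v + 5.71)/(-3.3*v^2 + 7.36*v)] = (7.227*v^2 + 37.686*v - 42.0256)/(v^2*(10.89*v^2 - 48.576*v + 54.1696))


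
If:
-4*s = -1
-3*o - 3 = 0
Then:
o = -1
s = 1/4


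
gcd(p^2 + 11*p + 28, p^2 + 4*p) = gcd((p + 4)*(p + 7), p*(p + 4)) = p + 4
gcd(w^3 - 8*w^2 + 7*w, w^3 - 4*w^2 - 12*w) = w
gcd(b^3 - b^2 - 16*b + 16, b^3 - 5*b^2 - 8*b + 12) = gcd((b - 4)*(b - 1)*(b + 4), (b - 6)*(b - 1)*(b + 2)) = b - 1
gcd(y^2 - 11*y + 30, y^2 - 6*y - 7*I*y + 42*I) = y - 6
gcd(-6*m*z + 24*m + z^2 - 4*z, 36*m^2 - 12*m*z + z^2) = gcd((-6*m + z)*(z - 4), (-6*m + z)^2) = -6*m + z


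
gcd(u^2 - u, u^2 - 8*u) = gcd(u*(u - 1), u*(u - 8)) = u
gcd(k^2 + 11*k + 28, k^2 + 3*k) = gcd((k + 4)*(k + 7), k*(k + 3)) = 1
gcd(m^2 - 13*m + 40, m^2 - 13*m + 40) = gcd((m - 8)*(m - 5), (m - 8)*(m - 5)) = m^2 - 13*m + 40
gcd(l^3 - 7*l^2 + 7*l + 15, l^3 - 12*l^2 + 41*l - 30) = l - 5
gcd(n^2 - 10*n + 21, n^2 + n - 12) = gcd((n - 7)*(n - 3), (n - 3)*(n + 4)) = n - 3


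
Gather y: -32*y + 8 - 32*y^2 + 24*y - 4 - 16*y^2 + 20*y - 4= -48*y^2 + 12*y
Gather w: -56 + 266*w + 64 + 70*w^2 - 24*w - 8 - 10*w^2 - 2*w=60*w^2 + 240*w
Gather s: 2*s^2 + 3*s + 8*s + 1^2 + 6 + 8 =2*s^2 + 11*s + 15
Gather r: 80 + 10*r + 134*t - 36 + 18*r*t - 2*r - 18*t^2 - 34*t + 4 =r*(18*t + 8) - 18*t^2 + 100*t + 48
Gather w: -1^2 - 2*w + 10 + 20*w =18*w + 9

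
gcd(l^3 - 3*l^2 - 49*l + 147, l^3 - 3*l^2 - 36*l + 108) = l - 3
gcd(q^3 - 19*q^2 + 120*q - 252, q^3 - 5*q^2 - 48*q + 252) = q^2 - 12*q + 36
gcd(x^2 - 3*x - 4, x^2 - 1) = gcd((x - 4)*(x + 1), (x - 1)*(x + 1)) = x + 1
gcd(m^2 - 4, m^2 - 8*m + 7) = 1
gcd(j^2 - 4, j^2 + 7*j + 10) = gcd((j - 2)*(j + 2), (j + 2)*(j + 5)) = j + 2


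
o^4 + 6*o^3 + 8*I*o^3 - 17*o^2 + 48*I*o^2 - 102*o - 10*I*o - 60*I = (o + 6)*(o + I)*(o + 2*I)*(o + 5*I)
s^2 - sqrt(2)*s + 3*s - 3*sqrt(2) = (s + 3)*(s - sqrt(2))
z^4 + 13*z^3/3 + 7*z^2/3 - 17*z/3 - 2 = (z - 1)*(z + 1/3)*(z + 2)*(z + 3)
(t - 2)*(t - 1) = t^2 - 3*t + 2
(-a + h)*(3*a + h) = -3*a^2 + 2*a*h + h^2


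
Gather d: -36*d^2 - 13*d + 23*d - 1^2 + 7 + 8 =-36*d^2 + 10*d + 14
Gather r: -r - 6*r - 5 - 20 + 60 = 35 - 7*r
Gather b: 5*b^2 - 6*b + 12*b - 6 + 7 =5*b^2 + 6*b + 1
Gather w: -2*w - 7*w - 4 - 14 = -9*w - 18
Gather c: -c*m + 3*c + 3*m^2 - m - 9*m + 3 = c*(3 - m) + 3*m^2 - 10*m + 3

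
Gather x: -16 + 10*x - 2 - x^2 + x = -x^2 + 11*x - 18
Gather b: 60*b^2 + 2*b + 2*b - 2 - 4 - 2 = 60*b^2 + 4*b - 8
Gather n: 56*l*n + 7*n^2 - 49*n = 7*n^2 + n*(56*l - 49)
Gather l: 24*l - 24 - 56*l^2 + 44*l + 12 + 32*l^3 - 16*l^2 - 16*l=32*l^3 - 72*l^2 + 52*l - 12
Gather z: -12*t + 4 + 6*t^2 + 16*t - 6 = 6*t^2 + 4*t - 2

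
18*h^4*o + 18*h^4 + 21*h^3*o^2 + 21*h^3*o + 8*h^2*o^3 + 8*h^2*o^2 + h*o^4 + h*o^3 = (2*h + o)*(3*h + o)^2*(h*o + h)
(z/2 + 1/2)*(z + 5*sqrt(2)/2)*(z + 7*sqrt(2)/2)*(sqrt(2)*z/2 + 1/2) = sqrt(2)*z^4/4 + sqrt(2)*z^3/4 + 13*z^3/4 + 13*z^2/4 + 47*sqrt(2)*z^2/8 + 35*z/8 + 47*sqrt(2)*z/8 + 35/8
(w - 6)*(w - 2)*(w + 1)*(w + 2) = w^4 - 5*w^3 - 10*w^2 + 20*w + 24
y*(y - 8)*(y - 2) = y^3 - 10*y^2 + 16*y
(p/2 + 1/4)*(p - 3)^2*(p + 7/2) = p^4/2 - p^3 - 53*p^2/8 + 51*p/4 + 63/8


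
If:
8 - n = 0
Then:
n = 8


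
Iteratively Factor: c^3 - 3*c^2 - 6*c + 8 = (c - 1)*(c^2 - 2*c - 8) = (c - 4)*(c - 1)*(c + 2)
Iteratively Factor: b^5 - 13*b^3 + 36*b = (b - 3)*(b^4 + 3*b^3 - 4*b^2 - 12*b) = (b - 3)*(b - 2)*(b^3 + 5*b^2 + 6*b) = b*(b - 3)*(b - 2)*(b^2 + 5*b + 6) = b*(b - 3)*(b - 2)*(b + 2)*(b + 3)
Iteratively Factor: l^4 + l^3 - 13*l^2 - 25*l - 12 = (l + 3)*(l^3 - 2*l^2 - 7*l - 4) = (l + 1)*(l + 3)*(l^2 - 3*l - 4) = (l + 1)^2*(l + 3)*(l - 4)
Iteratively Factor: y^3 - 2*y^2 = (y)*(y^2 - 2*y) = y*(y - 2)*(y)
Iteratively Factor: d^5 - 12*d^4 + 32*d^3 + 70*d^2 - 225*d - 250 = (d - 5)*(d^4 - 7*d^3 - 3*d^2 + 55*d + 50) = (d - 5)*(d + 1)*(d^3 - 8*d^2 + 5*d + 50) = (d - 5)^2*(d + 1)*(d^2 - 3*d - 10) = (d - 5)^2*(d + 1)*(d + 2)*(d - 5)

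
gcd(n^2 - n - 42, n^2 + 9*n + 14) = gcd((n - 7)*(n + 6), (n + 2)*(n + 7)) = 1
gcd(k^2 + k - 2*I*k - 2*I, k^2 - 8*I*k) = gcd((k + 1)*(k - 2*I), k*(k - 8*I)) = 1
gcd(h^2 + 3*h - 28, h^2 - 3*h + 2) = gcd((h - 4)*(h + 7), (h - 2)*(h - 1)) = 1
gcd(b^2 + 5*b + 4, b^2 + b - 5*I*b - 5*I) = b + 1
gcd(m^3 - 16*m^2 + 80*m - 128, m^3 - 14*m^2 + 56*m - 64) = m^2 - 12*m + 32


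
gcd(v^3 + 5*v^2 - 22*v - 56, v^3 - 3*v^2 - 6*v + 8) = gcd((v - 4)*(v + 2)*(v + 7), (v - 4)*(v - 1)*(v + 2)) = v^2 - 2*v - 8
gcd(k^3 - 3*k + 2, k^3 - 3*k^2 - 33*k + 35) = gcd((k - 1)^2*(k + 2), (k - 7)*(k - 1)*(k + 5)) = k - 1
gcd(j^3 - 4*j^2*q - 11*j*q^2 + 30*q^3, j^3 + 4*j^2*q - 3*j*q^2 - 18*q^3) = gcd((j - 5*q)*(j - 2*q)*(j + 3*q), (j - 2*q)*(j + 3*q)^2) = -j^2 - j*q + 6*q^2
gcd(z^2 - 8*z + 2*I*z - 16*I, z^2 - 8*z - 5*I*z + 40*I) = z - 8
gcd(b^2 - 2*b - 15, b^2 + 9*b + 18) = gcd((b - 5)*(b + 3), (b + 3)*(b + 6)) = b + 3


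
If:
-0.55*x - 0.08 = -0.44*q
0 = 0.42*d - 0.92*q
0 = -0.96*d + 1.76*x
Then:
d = -0.81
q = -0.37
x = -0.44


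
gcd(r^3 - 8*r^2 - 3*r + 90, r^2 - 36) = r - 6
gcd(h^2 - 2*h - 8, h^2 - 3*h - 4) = h - 4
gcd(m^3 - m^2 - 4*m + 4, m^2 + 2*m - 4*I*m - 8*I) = m + 2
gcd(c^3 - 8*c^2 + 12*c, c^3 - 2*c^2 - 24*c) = c^2 - 6*c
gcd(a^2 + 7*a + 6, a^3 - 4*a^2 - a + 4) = a + 1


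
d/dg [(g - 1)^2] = 2*g - 2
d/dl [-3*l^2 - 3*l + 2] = -6*l - 3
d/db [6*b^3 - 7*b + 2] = 18*b^2 - 7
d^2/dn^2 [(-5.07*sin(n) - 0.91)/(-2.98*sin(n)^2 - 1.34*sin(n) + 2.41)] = (-45.023628*sin(n)^5 - 12.079132*sin(n)^4 - 139.324536*sin(n)^3 + 4.33817799999997*sin(n)^2 + 207.887407*sin(n) + 49.084984)/(2.98*sin(n)^2 + 1.34*sin(n) - 2.41)^3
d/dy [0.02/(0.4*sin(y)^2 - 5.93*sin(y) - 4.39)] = (0.1186 - 0.016*sin(y))*cos(y)/(-0.4*sin(y)^2 + 5.93*sin(y) + 4.39)^2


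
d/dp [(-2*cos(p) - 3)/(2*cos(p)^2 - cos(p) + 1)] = (4*sin(p)^2 - 12*cos(p) + 1)*sin(p)/(-cos(p) + cos(2*p) + 2)^2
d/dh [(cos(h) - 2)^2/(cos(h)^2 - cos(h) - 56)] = 3*(sin(h)^2 + 40*cos(h) - 77)*sin(h)/((cos(h) - 8)^2*(cos(h) + 7)^2)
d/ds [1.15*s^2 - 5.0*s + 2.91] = 2.3*s - 5.0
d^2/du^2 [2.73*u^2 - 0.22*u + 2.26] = 5.46000000000000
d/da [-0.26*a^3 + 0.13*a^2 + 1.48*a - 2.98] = -0.78*a^2 + 0.26*a + 1.48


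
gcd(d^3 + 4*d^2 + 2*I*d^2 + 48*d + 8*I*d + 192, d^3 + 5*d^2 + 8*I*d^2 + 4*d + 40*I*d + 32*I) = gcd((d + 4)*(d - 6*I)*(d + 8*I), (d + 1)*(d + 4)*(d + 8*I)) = d^2 + d*(4 + 8*I) + 32*I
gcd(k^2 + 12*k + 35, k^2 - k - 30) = k + 5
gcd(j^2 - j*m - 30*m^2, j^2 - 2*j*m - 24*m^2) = j - 6*m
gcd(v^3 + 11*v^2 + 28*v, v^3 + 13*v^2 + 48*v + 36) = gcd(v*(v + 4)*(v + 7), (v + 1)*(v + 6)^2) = 1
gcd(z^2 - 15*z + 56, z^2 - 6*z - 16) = z - 8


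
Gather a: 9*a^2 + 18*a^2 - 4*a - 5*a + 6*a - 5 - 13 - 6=27*a^2 - 3*a - 24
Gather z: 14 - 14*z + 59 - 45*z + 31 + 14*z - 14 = 90 - 45*z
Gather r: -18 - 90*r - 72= -90*r - 90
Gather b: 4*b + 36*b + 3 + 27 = 40*b + 30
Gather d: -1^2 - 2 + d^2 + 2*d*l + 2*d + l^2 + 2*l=d^2 + d*(2*l + 2) + l^2 + 2*l - 3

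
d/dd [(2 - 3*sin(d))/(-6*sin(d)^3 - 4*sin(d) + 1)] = (-36*sin(d)^3 + 36*sin(d)^2 + 5)*cos(d)/(6*sin(d)^3 + 4*sin(d) - 1)^2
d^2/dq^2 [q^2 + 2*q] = 2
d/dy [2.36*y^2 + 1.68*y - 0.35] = 4.72*y + 1.68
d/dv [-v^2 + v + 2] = 1 - 2*v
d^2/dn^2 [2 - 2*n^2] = -4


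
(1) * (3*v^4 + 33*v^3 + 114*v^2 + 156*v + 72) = 3*v^4 + 33*v^3 + 114*v^2 + 156*v + 72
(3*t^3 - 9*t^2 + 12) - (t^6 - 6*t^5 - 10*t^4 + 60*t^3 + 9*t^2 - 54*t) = -t^6 + 6*t^5 + 10*t^4 - 57*t^3 - 18*t^2 + 54*t + 12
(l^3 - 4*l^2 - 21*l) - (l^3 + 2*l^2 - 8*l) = -6*l^2 - 13*l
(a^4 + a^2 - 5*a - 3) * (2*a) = 2*a^5 + 2*a^3 - 10*a^2 - 6*a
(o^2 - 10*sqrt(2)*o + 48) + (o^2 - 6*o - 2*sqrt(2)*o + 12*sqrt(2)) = 2*o^2 - 12*sqrt(2)*o - 6*o + 12*sqrt(2) + 48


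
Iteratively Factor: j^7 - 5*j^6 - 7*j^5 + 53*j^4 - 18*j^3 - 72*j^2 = (j)*(j^6 - 5*j^5 - 7*j^4 + 53*j^3 - 18*j^2 - 72*j) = j*(j - 4)*(j^5 - j^4 - 11*j^3 + 9*j^2 + 18*j) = j^2*(j - 4)*(j^4 - j^3 - 11*j^2 + 9*j + 18) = j^2*(j - 4)*(j - 2)*(j^3 + j^2 - 9*j - 9) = j^2*(j - 4)*(j - 3)*(j - 2)*(j^2 + 4*j + 3) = j^2*(j - 4)*(j - 3)*(j - 2)*(j + 3)*(j + 1)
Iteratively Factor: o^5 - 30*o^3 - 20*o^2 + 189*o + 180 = (o + 3)*(o^4 - 3*o^3 - 21*o^2 + 43*o + 60) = (o - 3)*(o + 3)*(o^3 - 21*o - 20) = (o - 3)*(o + 1)*(o + 3)*(o^2 - o - 20) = (o - 3)*(o + 1)*(o + 3)*(o + 4)*(o - 5)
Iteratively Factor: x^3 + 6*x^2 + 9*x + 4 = (x + 4)*(x^2 + 2*x + 1) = (x + 1)*(x + 4)*(x + 1)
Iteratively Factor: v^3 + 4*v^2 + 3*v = (v + 1)*(v^2 + 3*v) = v*(v + 1)*(v + 3)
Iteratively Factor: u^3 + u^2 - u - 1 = (u - 1)*(u^2 + 2*u + 1) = (u - 1)*(u + 1)*(u + 1)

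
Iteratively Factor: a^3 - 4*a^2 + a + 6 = (a - 3)*(a^2 - a - 2) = (a - 3)*(a + 1)*(a - 2)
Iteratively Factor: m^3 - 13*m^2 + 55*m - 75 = (m - 5)*(m^2 - 8*m + 15) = (m - 5)*(m - 3)*(m - 5)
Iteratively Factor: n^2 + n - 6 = (n + 3)*(n - 2)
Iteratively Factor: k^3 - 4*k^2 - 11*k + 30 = (k - 2)*(k^2 - 2*k - 15) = (k - 2)*(k + 3)*(k - 5)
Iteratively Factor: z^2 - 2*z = (z - 2)*(z)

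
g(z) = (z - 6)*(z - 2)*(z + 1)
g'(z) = (z - 6)*(z - 2) + (z - 6)*(z + 1) + (z - 2)*(z + 1) = 3*z^2 - 14*z + 4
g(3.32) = -15.28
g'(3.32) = -9.41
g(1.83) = 2.01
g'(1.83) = -11.57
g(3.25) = -14.61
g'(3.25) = -9.81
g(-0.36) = 9.61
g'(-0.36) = 9.43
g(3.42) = -16.19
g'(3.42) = -8.79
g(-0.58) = 7.13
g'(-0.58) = 13.13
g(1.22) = 8.28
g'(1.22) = -8.61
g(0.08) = 12.28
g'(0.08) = 2.90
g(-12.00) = -2772.00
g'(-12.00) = 604.00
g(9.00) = 210.00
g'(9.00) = 121.00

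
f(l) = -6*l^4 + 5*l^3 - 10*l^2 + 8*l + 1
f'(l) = -24*l^3 + 15*l^2 - 20*l + 8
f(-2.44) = -363.36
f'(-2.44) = 494.75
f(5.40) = -4561.91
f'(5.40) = -3441.74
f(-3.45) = -1200.96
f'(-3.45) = 1241.06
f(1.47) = -20.98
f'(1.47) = -65.22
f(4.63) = -2437.31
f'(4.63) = -2145.11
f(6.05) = -7247.86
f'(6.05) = -4878.65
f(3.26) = -583.64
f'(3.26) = -729.29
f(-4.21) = -2467.88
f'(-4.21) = 2148.90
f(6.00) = -7007.00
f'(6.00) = -4756.00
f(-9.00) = -43892.00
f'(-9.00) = 18899.00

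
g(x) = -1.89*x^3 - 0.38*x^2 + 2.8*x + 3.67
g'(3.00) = -50.51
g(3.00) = -42.38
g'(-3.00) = -45.95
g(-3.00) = 42.88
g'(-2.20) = -22.97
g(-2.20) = 15.80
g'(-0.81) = -0.30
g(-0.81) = 2.16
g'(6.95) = -276.36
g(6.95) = -629.70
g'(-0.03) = 2.82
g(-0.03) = 3.59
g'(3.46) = -67.71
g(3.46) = -69.48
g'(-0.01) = 2.81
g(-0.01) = 3.64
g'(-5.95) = -193.41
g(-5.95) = 371.68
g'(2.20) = -26.31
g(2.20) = -12.13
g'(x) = -5.67*x^2 - 0.76*x + 2.8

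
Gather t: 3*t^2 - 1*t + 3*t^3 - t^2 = 3*t^3 + 2*t^2 - t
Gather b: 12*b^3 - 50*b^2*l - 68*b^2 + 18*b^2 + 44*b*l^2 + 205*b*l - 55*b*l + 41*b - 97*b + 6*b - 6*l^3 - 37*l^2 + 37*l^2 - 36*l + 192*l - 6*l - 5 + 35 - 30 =12*b^3 + b^2*(-50*l - 50) + b*(44*l^2 + 150*l - 50) - 6*l^3 + 150*l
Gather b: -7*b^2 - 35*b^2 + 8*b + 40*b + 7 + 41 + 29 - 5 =-42*b^2 + 48*b + 72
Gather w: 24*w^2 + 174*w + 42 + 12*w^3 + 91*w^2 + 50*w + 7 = 12*w^3 + 115*w^2 + 224*w + 49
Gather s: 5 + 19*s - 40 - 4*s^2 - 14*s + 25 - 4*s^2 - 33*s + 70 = -8*s^2 - 28*s + 60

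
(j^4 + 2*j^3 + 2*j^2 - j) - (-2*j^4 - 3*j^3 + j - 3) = 3*j^4 + 5*j^3 + 2*j^2 - 2*j + 3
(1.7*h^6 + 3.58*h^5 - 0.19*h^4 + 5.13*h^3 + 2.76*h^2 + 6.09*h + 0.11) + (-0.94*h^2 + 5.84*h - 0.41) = 1.7*h^6 + 3.58*h^5 - 0.19*h^4 + 5.13*h^3 + 1.82*h^2 + 11.93*h - 0.3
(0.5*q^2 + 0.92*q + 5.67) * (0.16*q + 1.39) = 0.08*q^3 + 0.8422*q^2 + 2.186*q + 7.8813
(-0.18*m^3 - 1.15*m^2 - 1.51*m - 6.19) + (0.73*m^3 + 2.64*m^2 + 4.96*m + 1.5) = 0.55*m^3 + 1.49*m^2 + 3.45*m - 4.69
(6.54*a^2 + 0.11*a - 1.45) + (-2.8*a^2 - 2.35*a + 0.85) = 3.74*a^2 - 2.24*a - 0.6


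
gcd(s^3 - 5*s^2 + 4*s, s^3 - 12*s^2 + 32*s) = s^2 - 4*s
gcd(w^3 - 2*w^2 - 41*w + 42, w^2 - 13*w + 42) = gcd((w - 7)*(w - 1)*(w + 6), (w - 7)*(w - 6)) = w - 7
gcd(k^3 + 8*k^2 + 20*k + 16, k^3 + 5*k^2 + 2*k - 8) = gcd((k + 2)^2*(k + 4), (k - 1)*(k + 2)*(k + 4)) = k^2 + 6*k + 8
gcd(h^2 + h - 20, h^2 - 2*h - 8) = h - 4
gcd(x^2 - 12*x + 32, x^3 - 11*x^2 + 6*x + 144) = x - 8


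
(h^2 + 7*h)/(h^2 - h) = (h + 7)/(h - 1)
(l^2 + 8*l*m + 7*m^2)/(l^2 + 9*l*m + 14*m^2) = (l + m)/(l + 2*m)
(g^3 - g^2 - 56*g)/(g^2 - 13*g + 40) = g*(g + 7)/(g - 5)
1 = 1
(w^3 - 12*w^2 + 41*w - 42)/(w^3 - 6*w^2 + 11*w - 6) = (w - 7)/(w - 1)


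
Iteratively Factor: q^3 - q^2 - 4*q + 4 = (q + 2)*(q^2 - 3*q + 2) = (q - 1)*(q + 2)*(q - 2)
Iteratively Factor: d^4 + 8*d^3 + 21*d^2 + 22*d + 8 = (d + 1)*(d^3 + 7*d^2 + 14*d + 8) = (d + 1)^2*(d^2 + 6*d + 8) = (d + 1)^2*(d + 2)*(d + 4)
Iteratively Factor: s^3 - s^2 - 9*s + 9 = (s - 3)*(s^2 + 2*s - 3) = (s - 3)*(s + 3)*(s - 1)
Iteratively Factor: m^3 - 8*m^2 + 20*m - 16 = (m - 2)*(m^2 - 6*m + 8) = (m - 4)*(m - 2)*(m - 2)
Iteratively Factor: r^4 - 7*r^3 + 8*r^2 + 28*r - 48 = (r - 3)*(r^3 - 4*r^2 - 4*r + 16) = (r - 4)*(r - 3)*(r^2 - 4) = (r - 4)*(r - 3)*(r + 2)*(r - 2)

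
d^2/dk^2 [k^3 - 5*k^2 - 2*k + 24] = 6*k - 10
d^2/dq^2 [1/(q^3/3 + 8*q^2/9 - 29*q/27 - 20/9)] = 54*(-3*(9*q + 8)*(9*q^3 + 24*q^2 - 29*q - 60) + (27*q^2 + 48*q - 29)^2)/(9*q^3 + 24*q^2 - 29*q - 60)^3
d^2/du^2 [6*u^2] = 12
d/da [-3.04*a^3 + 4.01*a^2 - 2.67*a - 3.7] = -9.12*a^2 + 8.02*a - 2.67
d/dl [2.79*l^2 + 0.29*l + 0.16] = 5.58*l + 0.29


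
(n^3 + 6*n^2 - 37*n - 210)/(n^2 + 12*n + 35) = n - 6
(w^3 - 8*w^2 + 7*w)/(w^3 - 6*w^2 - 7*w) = (w - 1)/(w + 1)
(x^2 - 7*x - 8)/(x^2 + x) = (x - 8)/x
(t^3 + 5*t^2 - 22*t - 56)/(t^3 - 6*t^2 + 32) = (t + 7)/(t - 4)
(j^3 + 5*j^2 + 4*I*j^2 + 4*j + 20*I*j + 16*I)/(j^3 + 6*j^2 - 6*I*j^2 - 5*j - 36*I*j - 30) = (j^3 + j^2*(5 + 4*I) + j*(4 + 20*I) + 16*I)/(j^3 + j^2*(6 - 6*I) + j*(-5 - 36*I) - 30)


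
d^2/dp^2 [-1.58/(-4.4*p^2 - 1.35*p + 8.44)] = (-61.1776*p^2 - 18.7704*p + 1.58*(8.8*p + 1.35)*(17.6*p + 2.7) + 117.34976)/(4.4*p^2 + 1.35*p - 8.44)^3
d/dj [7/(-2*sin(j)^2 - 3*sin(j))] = 7*(4*sin(j) + 3)*cos(j)/((2*sin(j) + 3)^2*sin(j)^2)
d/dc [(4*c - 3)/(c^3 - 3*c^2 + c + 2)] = (4*c^3 - 12*c^2 + 4*c - (4*c - 3)*(3*c^2 - 6*c + 1) + 8)/(c^3 - 3*c^2 + c + 2)^2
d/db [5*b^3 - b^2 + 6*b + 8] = 15*b^2 - 2*b + 6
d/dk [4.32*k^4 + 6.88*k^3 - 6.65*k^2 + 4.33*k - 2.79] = 17.28*k^3 + 20.64*k^2 - 13.3*k + 4.33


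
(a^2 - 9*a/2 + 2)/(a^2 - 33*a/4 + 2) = 2*(2*a^2 - 9*a + 4)/(4*a^2 - 33*a + 8)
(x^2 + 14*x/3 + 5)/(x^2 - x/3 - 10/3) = (x + 3)/(x - 2)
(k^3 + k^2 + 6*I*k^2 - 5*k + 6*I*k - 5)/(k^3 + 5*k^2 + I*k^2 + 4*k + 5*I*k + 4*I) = (k + 5*I)/(k + 4)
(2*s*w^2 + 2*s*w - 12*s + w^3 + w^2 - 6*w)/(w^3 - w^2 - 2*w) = (2*s*w + 6*s + w^2 + 3*w)/(w*(w + 1))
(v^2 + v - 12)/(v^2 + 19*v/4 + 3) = 4*(v - 3)/(4*v + 3)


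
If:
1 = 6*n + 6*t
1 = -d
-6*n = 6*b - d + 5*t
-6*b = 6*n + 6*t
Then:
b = -1/6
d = -1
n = -5/6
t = 1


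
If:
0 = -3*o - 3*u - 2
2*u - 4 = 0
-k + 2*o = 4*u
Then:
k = -40/3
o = -8/3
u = 2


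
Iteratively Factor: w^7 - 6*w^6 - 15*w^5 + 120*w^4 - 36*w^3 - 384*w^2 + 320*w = (w - 5)*(w^6 - w^5 - 20*w^4 + 20*w^3 + 64*w^2 - 64*w) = (w - 5)*(w + 4)*(w^5 - 5*w^4 + 20*w^2 - 16*w) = (w - 5)*(w - 2)*(w + 4)*(w^4 - 3*w^3 - 6*w^2 + 8*w) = w*(w - 5)*(w - 2)*(w + 4)*(w^3 - 3*w^2 - 6*w + 8) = w*(w - 5)*(w - 4)*(w - 2)*(w + 4)*(w^2 + w - 2) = w*(w - 5)*(w - 4)*(w - 2)*(w - 1)*(w + 4)*(w + 2)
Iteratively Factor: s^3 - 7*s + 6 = (s + 3)*(s^2 - 3*s + 2) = (s - 1)*(s + 3)*(s - 2)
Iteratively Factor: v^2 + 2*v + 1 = (v + 1)*(v + 1)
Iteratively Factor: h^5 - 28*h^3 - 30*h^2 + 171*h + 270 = (h - 3)*(h^4 + 3*h^3 - 19*h^2 - 87*h - 90) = (h - 3)*(h + 3)*(h^3 - 19*h - 30) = (h - 5)*(h - 3)*(h + 3)*(h^2 + 5*h + 6) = (h - 5)*(h - 3)*(h + 2)*(h + 3)*(h + 3)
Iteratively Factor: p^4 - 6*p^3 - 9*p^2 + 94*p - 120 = (p + 4)*(p^3 - 10*p^2 + 31*p - 30) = (p - 2)*(p + 4)*(p^2 - 8*p + 15) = (p - 3)*(p - 2)*(p + 4)*(p - 5)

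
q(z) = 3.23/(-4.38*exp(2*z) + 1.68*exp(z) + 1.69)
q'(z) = 3.23*(8.76*exp(2*z) - 1.68*exp(z))/(-4.38*exp(2*z) + 1.68*exp(z) + 1.69)^2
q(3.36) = -0.00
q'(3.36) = 0.00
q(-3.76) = 1.87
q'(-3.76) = -0.04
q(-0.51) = 2.89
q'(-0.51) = 5.54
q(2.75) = -0.00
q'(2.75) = 0.01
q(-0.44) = 3.38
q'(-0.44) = 9.03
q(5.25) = -0.00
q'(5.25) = 0.00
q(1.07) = -0.11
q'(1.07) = 0.24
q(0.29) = -0.83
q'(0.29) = 2.86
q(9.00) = 0.00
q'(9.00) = 0.00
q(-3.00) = 1.83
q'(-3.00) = -0.06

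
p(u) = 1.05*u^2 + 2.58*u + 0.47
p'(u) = 2.1*u + 2.58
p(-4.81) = 12.35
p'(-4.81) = -7.52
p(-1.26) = -1.11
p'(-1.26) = -0.07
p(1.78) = 8.39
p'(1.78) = 6.32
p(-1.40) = -1.08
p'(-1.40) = -0.36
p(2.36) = 12.41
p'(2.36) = 7.54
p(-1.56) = -1.00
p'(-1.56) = -0.70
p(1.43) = 6.31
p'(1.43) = 5.58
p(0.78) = 3.12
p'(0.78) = 4.22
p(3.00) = 17.66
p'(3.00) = 8.88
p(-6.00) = 22.79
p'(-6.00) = -10.02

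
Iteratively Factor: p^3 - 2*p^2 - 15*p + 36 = (p - 3)*(p^2 + p - 12) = (p - 3)*(p + 4)*(p - 3)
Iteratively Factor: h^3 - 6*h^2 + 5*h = (h)*(h^2 - 6*h + 5) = h*(h - 5)*(h - 1)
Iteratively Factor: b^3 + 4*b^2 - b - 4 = (b + 1)*(b^2 + 3*b - 4) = (b + 1)*(b + 4)*(b - 1)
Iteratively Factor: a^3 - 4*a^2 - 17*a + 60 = (a - 3)*(a^2 - a - 20) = (a - 3)*(a + 4)*(a - 5)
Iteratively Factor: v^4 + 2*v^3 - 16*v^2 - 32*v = (v + 2)*(v^3 - 16*v) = v*(v + 2)*(v^2 - 16) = v*(v - 4)*(v + 2)*(v + 4)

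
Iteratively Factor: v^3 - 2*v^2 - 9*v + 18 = (v - 3)*(v^2 + v - 6) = (v - 3)*(v - 2)*(v + 3)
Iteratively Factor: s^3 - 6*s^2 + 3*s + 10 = (s - 5)*(s^2 - s - 2) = (s - 5)*(s + 1)*(s - 2)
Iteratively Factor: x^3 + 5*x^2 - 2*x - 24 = (x - 2)*(x^2 + 7*x + 12) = (x - 2)*(x + 4)*(x + 3)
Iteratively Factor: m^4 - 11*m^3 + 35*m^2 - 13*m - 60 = (m - 3)*(m^3 - 8*m^2 + 11*m + 20) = (m - 3)*(m + 1)*(m^2 - 9*m + 20) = (m - 5)*(m - 3)*(m + 1)*(m - 4)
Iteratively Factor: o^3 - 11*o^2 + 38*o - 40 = (o - 5)*(o^2 - 6*o + 8) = (o - 5)*(o - 4)*(o - 2)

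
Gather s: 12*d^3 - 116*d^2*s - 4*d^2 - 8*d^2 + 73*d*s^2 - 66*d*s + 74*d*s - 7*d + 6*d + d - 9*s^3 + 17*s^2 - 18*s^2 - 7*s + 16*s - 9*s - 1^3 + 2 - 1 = 12*d^3 - 12*d^2 - 9*s^3 + s^2*(73*d - 1) + s*(-116*d^2 + 8*d)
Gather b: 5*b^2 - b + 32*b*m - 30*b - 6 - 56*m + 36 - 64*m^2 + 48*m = 5*b^2 + b*(32*m - 31) - 64*m^2 - 8*m + 30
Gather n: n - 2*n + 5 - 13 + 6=-n - 2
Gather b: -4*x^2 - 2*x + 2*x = -4*x^2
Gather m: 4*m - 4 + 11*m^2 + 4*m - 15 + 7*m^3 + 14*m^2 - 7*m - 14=7*m^3 + 25*m^2 + m - 33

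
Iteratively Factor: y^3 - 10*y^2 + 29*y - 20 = (y - 1)*(y^2 - 9*y + 20) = (y - 5)*(y - 1)*(y - 4)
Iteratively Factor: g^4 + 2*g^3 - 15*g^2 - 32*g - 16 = (g + 1)*(g^3 + g^2 - 16*g - 16) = (g + 1)^2*(g^2 - 16) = (g - 4)*(g + 1)^2*(g + 4)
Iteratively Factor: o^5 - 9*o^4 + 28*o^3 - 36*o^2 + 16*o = (o - 1)*(o^4 - 8*o^3 + 20*o^2 - 16*o) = o*(o - 1)*(o^3 - 8*o^2 + 20*o - 16) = o*(o - 4)*(o - 1)*(o^2 - 4*o + 4) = o*(o - 4)*(o - 2)*(o - 1)*(o - 2)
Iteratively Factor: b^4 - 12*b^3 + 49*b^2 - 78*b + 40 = (b - 1)*(b^3 - 11*b^2 + 38*b - 40) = (b - 2)*(b - 1)*(b^2 - 9*b + 20) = (b - 5)*(b - 2)*(b - 1)*(b - 4)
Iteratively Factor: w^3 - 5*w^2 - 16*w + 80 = (w - 5)*(w^2 - 16) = (w - 5)*(w - 4)*(w + 4)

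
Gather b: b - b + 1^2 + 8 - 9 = 0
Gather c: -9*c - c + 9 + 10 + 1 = 20 - 10*c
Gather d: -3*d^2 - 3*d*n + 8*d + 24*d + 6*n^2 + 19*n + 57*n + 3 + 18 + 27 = -3*d^2 + d*(32 - 3*n) + 6*n^2 + 76*n + 48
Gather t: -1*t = -t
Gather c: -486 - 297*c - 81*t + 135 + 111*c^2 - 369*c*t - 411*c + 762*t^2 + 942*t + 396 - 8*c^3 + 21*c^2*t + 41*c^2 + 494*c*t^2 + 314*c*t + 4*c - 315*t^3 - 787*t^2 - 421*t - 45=-8*c^3 + c^2*(21*t + 152) + c*(494*t^2 - 55*t - 704) - 315*t^3 - 25*t^2 + 440*t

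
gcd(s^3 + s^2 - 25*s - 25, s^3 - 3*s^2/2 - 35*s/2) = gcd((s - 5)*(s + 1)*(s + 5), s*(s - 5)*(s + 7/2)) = s - 5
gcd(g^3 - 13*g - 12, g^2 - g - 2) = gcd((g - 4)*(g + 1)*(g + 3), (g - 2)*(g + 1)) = g + 1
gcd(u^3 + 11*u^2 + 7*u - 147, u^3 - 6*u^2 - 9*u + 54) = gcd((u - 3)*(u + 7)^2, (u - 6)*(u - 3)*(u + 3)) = u - 3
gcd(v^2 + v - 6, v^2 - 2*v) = v - 2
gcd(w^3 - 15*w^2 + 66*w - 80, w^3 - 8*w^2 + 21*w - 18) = w - 2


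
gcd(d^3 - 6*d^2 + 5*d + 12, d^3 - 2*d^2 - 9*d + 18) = d - 3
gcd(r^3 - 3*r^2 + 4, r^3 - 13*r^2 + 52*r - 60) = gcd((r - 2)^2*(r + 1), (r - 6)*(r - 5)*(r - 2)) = r - 2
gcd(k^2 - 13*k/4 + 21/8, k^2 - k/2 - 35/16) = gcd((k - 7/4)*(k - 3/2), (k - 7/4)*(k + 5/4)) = k - 7/4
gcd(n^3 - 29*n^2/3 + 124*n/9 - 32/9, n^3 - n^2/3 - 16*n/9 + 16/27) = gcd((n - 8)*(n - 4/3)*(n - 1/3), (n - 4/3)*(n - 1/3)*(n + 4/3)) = n^2 - 5*n/3 + 4/9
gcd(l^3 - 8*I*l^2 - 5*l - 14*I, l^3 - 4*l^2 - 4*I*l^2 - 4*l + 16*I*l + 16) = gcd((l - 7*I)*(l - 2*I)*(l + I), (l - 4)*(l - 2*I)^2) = l - 2*I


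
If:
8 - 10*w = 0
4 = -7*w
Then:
No Solution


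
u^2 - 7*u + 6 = (u - 6)*(u - 1)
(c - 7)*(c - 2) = c^2 - 9*c + 14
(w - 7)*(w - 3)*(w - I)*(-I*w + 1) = -I*w^4 + 10*I*w^3 - 22*I*w^2 + 10*I*w - 21*I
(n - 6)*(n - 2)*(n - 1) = n^3 - 9*n^2 + 20*n - 12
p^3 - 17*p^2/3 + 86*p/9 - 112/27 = (p - 8/3)*(p - 7/3)*(p - 2/3)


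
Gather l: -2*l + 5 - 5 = -2*l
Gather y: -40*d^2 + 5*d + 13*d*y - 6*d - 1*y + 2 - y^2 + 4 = -40*d^2 - d - y^2 + y*(13*d - 1) + 6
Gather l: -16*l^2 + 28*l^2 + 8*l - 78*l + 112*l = 12*l^2 + 42*l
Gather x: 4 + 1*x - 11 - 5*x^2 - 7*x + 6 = -5*x^2 - 6*x - 1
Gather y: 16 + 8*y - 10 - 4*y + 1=4*y + 7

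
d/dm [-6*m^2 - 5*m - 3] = -12*m - 5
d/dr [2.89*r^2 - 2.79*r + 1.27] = 5.78*r - 2.79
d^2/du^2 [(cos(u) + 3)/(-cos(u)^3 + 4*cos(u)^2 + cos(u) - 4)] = (14*sin(u)^4*cos(u) - 10*sin(u)^4 - 122*sin(u)^2*cos(u) + 627*sin(u)^2/4 - 18*cos(u)^5 - 5*cos(u)*cos(3*u)/4 + 55*cos(u) + 5*cos(3*u) - 1027/4)/((4 - cos(u))^3*sin(u)^4)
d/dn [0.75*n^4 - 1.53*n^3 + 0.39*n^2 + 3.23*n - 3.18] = 3.0*n^3 - 4.59*n^2 + 0.78*n + 3.23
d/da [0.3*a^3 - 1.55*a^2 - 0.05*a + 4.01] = 0.9*a^2 - 3.1*a - 0.05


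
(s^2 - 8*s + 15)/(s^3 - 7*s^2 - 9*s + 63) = (s - 5)/(s^2 - 4*s - 21)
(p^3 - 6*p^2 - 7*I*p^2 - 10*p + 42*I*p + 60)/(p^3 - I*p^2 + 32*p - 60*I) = (p - 6)/(p + 6*I)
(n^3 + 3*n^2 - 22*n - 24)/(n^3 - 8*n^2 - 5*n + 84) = (n^2 + 7*n + 6)/(n^2 - 4*n - 21)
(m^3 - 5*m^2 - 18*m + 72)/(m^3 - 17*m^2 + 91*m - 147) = (m^2 - 2*m - 24)/(m^2 - 14*m + 49)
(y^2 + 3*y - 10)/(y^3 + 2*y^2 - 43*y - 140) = (y - 2)/(y^2 - 3*y - 28)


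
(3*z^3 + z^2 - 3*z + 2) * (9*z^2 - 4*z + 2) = 27*z^5 - 3*z^4 - 25*z^3 + 32*z^2 - 14*z + 4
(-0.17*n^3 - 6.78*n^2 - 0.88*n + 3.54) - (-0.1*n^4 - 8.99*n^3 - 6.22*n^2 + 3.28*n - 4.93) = 0.1*n^4 + 8.82*n^3 - 0.56*n^2 - 4.16*n + 8.47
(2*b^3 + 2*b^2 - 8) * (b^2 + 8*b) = 2*b^5 + 18*b^4 + 16*b^3 - 8*b^2 - 64*b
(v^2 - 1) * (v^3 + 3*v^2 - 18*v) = v^5 + 3*v^4 - 19*v^3 - 3*v^2 + 18*v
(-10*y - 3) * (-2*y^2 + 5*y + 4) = 20*y^3 - 44*y^2 - 55*y - 12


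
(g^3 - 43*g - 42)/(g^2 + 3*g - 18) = (g^2 - 6*g - 7)/(g - 3)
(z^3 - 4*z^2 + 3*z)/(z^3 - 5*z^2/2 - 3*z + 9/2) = 2*z/(2*z + 3)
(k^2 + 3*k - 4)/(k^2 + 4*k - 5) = (k + 4)/(k + 5)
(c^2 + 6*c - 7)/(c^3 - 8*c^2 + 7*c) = (c + 7)/(c*(c - 7))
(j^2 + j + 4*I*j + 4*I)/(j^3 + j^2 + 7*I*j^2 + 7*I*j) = (j + 4*I)/(j*(j + 7*I))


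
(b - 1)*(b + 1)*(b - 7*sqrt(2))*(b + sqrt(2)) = b^4 - 6*sqrt(2)*b^3 - 15*b^2 + 6*sqrt(2)*b + 14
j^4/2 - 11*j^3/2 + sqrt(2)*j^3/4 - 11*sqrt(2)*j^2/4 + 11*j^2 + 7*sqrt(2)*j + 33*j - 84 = (j/2 + sqrt(2))*(j - 7)*(j - 4)*(j - 3*sqrt(2)/2)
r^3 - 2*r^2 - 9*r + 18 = (r - 3)*(r - 2)*(r + 3)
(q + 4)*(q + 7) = q^2 + 11*q + 28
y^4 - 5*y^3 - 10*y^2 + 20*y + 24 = (y - 6)*(y - 2)*(y + 1)*(y + 2)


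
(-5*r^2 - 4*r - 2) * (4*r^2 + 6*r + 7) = -20*r^4 - 46*r^3 - 67*r^2 - 40*r - 14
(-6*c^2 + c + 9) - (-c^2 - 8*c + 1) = -5*c^2 + 9*c + 8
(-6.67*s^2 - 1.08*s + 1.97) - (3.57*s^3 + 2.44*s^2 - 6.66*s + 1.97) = -3.57*s^3 - 9.11*s^2 + 5.58*s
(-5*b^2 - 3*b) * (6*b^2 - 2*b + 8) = -30*b^4 - 8*b^3 - 34*b^2 - 24*b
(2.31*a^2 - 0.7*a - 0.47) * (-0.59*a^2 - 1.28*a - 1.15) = -1.3629*a^4 - 2.5438*a^3 - 1.4832*a^2 + 1.4066*a + 0.5405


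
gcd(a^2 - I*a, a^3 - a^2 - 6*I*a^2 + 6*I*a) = a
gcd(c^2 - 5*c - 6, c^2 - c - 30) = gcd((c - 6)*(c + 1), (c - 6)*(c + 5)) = c - 6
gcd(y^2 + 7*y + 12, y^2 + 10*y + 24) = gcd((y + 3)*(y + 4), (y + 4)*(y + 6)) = y + 4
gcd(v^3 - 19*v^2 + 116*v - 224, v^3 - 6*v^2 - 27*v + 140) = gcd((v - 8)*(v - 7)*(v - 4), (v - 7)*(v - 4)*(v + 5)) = v^2 - 11*v + 28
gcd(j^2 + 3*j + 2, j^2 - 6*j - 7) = j + 1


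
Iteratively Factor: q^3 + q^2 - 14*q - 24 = (q + 3)*(q^2 - 2*q - 8) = (q - 4)*(q + 3)*(q + 2)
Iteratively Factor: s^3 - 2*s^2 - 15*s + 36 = (s - 3)*(s^2 + s - 12) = (s - 3)*(s + 4)*(s - 3)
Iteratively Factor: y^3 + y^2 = (y)*(y^2 + y) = y*(y + 1)*(y)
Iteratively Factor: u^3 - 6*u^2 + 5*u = (u - 5)*(u^2 - u) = u*(u - 5)*(u - 1)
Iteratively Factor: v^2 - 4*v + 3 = (v - 1)*(v - 3)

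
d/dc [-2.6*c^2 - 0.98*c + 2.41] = -5.2*c - 0.98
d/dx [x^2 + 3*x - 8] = 2*x + 3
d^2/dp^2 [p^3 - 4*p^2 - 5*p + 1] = 6*p - 8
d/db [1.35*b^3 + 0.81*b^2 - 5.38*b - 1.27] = 4.05*b^2 + 1.62*b - 5.38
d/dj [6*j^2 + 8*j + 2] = 12*j + 8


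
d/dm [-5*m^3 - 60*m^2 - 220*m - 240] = -15*m^2 - 120*m - 220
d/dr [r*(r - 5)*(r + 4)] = 3*r^2 - 2*r - 20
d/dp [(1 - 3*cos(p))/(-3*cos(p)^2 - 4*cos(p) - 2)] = (9*cos(p)^2 - 6*cos(p) - 10)*sin(p)/(-3*sin(p)^2 + 4*cos(p) + 5)^2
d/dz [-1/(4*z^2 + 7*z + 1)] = (8*z + 7)/(4*z^2 + 7*z + 1)^2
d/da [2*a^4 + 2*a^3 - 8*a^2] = 2*a*(4*a^2 + 3*a - 8)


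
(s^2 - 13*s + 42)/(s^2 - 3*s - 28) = (s - 6)/(s + 4)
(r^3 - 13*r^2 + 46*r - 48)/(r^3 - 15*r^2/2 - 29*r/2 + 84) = 2*(r - 2)/(2*r + 7)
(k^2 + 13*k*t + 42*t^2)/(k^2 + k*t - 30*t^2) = (-k - 7*t)/(-k + 5*t)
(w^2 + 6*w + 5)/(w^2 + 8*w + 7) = (w + 5)/(w + 7)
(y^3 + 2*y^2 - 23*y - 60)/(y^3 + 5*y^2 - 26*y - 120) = (y + 3)/(y + 6)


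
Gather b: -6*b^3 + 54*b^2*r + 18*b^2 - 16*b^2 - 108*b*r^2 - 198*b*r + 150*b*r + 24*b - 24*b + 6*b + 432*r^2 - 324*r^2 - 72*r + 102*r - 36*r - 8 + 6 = -6*b^3 + b^2*(54*r + 2) + b*(-108*r^2 - 48*r + 6) + 108*r^2 - 6*r - 2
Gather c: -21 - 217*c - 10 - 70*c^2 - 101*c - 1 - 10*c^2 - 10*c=-80*c^2 - 328*c - 32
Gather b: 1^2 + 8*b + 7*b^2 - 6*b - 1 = 7*b^2 + 2*b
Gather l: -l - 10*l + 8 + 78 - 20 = 66 - 11*l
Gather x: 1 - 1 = 0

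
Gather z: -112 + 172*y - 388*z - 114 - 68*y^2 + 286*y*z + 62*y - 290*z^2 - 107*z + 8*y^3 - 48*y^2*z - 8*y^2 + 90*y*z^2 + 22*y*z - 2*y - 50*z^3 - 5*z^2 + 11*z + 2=8*y^3 - 76*y^2 + 232*y - 50*z^3 + z^2*(90*y - 295) + z*(-48*y^2 + 308*y - 484) - 224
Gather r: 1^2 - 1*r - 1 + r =0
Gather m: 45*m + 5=45*m + 5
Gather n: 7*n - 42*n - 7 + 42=35 - 35*n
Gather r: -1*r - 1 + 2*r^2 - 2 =2*r^2 - r - 3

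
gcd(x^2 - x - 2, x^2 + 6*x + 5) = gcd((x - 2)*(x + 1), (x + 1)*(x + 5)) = x + 1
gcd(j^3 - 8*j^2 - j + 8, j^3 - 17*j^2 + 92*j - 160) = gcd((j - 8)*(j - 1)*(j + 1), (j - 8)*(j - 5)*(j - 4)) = j - 8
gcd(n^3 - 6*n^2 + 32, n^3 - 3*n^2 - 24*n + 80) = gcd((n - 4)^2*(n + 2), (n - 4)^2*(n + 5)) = n^2 - 8*n + 16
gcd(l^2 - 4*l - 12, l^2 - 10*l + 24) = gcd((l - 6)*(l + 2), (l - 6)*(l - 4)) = l - 6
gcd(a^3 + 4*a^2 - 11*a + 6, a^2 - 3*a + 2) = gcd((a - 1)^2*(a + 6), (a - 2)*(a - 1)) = a - 1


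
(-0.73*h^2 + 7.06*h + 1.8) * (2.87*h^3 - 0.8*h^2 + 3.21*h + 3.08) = -2.0951*h^5 + 20.8462*h^4 - 2.8253*h^3 + 18.9742*h^2 + 27.5228*h + 5.544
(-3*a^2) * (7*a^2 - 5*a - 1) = -21*a^4 + 15*a^3 + 3*a^2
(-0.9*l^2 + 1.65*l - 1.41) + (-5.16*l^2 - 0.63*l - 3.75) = -6.06*l^2 + 1.02*l - 5.16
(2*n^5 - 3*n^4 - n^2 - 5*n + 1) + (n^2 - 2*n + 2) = 2*n^5 - 3*n^4 - 7*n + 3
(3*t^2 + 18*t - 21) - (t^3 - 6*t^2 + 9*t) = -t^3 + 9*t^2 + 9*t - 21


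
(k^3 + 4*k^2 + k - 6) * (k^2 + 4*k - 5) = k^5 + 8*k^4 + 12*k^3 - 22*k^2 - 29*k + 30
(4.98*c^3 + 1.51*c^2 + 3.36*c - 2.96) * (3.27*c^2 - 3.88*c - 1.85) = 16.2846*c^5 - 14.3847*c^4 - 4.0846*c^3 - 25.5095*c^2 + 5.2688*c + 5.476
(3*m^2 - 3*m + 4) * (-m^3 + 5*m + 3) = -3*m^5 + 3*m^4 + 11*m^3 - 6*m^2 + 11*m + 12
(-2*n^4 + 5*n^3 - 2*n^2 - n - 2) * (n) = -2*n^5 + 5*n^4 - 2*n^3 - n^2 - 2*n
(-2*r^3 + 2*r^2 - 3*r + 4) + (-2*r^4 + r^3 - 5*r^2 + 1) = -2*r^4 - r^3 - 3*r^2 - 3*r + 5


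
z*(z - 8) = z^2 - 8*z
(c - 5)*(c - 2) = c^2 - 7*c + 10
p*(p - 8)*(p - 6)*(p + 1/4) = p^4 - 55*p^3/4 + 89*p^2/2 + 12*p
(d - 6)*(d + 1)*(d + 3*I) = d^3 - 5*d^2 + 3*I*d^2 - 6*d - 15*I*d - 18*I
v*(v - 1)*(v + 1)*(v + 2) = v^4 + 2*v^3 - v^2 - 2*v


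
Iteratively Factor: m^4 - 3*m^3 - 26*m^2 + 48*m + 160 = (m - 5)*(m^3 + 2*m^2 - 16*m - 32) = (m - 5)*(m + 4)*(m^2 - 2*m - 8) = (m - 5)*(m + 2)*(m + 4)*(m - 4)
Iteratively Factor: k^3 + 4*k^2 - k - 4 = (k + 1)*(k^2 + 3*k - 4) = (k + 1)*(k + 4)*(k - 1)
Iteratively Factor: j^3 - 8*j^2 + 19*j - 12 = (j - 4)*(j^2 - 4*j + 3) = (j - 4)*(j - 1)*(j - 3)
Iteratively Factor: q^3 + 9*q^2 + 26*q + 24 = (q + 4)*(q^2 + 5*q + 6) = (q + 2)*(q + 4)*(q + 3)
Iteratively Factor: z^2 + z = (z)*(z + 1)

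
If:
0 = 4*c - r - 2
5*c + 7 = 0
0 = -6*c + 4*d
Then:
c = -7/5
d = -21/10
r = -38/5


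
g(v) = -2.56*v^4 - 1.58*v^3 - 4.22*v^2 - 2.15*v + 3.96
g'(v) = -10.24*v^3 - 4.74*v^2 - 8.44*v - 2.15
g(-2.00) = -36.94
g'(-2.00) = 77.69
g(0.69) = -0.63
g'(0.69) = -13.59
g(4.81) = -1650.16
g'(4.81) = -1291.97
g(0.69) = -0.63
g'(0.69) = -13.59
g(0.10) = 3.70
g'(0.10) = -3.05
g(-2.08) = -43.52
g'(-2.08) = 87.05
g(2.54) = -161.17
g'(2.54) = -221.97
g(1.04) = -7.61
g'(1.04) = -27.57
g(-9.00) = -15962.85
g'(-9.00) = 7154.83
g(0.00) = 3.96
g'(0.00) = -2.15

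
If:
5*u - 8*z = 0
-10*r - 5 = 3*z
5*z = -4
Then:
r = -13/50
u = -32/25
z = -4/5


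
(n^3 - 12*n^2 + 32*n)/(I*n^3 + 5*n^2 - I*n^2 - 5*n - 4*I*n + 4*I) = I*n*(-n^2 + 12*n - 32)/(n^3 - n^2*(1 + 5*I) + n*(-4 + 5*I) + 4)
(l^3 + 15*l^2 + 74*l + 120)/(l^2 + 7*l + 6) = (l^2 + 9*l + 20)/(l + 1)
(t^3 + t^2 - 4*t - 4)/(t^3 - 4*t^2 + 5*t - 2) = (t^2 + 3*t + 2)/(t^2 - 2*t + 1)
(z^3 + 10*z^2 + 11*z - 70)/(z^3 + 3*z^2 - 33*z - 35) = (z^2 + 3*z - 10)/(z^2 - 4*z - 5)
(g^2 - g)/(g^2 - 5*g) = (g - 1)/(g - 5)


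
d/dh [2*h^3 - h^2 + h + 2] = 6*h^2 - 2*h + 1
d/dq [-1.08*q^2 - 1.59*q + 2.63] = -2.16*q - 1.59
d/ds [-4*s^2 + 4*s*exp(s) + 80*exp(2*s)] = 4*s*exp(s) - 8*s + 160*exp(2*s) + 4*exp(s)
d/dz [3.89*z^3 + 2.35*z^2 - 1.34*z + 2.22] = 11.67*z^2 + 4.7*z - 1.34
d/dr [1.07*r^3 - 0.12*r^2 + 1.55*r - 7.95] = 3.21*r^2 - 0.24*r + 1.55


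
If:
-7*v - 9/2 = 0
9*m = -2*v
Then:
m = 1/7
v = -9/14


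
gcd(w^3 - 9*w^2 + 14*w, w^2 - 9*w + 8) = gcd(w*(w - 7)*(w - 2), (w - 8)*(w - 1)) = 1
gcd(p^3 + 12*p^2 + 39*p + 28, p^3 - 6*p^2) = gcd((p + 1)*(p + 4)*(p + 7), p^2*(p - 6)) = 1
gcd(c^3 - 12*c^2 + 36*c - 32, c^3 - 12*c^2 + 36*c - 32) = c^3 - 12*c^2 + 36*c - 32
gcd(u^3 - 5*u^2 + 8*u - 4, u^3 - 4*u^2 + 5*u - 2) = u^2 - 3*u + 2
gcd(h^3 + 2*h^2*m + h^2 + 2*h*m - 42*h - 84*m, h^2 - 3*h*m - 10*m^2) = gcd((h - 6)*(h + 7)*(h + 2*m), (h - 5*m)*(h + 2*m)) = h + 2*m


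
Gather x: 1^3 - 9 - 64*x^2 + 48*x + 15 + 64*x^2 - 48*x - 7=0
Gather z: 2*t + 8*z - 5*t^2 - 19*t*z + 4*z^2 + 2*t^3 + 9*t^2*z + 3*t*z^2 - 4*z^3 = 2*t^3 - 5*t^2 + 2*t - 4*z^3 + z^2*(3*t + 4) + z*(9*t^2 - 19*t + 8)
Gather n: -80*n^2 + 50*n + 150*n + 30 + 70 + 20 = -80*n^2 + 200*n + 120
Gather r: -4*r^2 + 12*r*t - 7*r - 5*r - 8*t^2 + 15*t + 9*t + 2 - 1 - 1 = -4*r^2 + r*(12*t - 12) - 8*t^2 + 24*t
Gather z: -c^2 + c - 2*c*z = -c^2 - 2*c*z + c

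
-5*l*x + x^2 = x*(-5*l + x)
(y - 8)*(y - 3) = y^2 - 11*y + 24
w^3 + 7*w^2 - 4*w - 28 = (w - 2)*(w + 2)*(w + 7)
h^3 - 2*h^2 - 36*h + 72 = (h - 6)*(h - 2)*(h + 6)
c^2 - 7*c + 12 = (c - 4)*(c - 3)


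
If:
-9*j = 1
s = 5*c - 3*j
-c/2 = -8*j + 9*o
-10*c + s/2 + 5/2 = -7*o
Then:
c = 160/639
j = -1/9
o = -8/71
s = 1013/639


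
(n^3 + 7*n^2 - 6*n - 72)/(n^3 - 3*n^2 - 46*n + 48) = (n^2 + n - 12)/(n^2 - 9*n + 8)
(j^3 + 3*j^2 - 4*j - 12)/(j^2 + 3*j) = j - 4/j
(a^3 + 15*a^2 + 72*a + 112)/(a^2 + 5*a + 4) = (a^2 + 11*a + 28)/(a + 1)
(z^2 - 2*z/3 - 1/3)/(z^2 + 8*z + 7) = (3*z^2 - 2*z - 1)/(3*(z^2 + 8*z + 7))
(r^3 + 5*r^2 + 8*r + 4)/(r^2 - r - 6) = (r^2 + 3*r + 2)/(r - 3)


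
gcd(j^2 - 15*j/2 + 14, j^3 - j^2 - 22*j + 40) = j - 4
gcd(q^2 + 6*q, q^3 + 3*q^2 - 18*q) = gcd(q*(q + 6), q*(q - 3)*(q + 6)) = q^2 + 6*q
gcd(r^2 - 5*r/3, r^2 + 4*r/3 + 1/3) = 1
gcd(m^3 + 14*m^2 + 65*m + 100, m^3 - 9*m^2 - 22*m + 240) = m + 5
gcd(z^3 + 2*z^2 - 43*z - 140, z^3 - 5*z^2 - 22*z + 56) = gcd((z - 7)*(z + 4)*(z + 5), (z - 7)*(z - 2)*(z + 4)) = z^2 - 3*z - 28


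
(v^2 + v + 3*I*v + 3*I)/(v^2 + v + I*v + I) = (v + 3*I)/(v + I)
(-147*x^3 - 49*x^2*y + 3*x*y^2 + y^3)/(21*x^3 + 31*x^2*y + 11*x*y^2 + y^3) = (-7*x + y)/(x + y)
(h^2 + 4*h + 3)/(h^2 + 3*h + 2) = (h + 3)/(h + 2)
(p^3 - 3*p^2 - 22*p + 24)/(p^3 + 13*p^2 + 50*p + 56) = (p^2 - 7*p + 6)/(p^2 + 9*p + 14)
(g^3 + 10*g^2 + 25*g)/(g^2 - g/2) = 2*(g^2 + 10*g + 25)/(2*g - 1)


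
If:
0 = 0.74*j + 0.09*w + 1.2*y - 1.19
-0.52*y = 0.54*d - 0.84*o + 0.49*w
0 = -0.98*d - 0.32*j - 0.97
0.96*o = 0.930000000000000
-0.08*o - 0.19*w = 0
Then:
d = -0.32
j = -2.05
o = 0.97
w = -0.41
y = 2.28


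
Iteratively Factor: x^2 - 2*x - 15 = (x - 5)*(x + 3)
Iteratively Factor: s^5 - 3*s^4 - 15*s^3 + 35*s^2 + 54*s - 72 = (s + 3)*(s^4 - 6*s^3 + 3*s^2 + 26*s - 24) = (s - 4)*(s + 3)*(s^3 - 2*s^2 - 5*s + 6) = (s - 4)*(s - 1)*(s + 3)*(s^2 - s - 6) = (s - 4)*(s - 3)*(s - 1)*(s + 3)*(s + 2)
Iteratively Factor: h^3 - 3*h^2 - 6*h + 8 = (h - 4)*(h^2 + h - 2) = (h - 4)*(h + 2)*(h - 1)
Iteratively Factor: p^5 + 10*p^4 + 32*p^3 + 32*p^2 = (p)*(p^4 + 10*p^3 + 32*p^2 + 32*p) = p^2*(p^3 + 10*p^2 + 32*p + 32) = p^2*(p + 4)*(p^2 + 6*p + 8) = p^2*(p + 2)*(p + 4)*(p + 4)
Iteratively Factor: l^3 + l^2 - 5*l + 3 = (l - 1)*(l^2 + 2*l - 3) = (l - 1)^2*(l + 3)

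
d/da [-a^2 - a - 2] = -2*a - 1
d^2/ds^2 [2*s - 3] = 0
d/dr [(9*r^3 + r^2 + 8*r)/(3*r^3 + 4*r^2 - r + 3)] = 3*(11*r^4 - 22*r^3 + 16*r^2 + 2*r + 8)/(9*r^6 + 24*r^5 + 10*r^4 + 10*r^3 + 25*r^2 - 6*r + 9)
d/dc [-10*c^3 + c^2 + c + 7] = -30*c^2 + 2*c + 1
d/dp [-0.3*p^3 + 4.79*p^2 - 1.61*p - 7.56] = -0.9*p^2 + 9.58*p - 1.61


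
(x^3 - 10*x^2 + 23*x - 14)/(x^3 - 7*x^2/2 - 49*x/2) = 2*(x^2 - 3*x + 2)/(x*(2*x + 7))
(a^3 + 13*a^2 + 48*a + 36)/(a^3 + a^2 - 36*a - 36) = (a + 6)/(a - 6)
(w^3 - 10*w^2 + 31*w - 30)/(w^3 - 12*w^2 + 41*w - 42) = (w - 5)/(w - 7)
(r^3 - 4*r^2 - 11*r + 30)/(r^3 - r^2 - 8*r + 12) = (r - 5)/(r - 2)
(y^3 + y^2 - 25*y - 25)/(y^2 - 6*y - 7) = (y^2 - 25)/(y - 7)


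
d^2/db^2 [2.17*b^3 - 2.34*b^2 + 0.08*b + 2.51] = 13.02*b - 4.68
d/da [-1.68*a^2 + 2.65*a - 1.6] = 2.65 - 3.36*a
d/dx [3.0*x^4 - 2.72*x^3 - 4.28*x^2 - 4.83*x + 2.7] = 12.0*x^3 - 8.16*x^2 - 8.56*x - 4.83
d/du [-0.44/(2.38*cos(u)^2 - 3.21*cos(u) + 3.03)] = (1.4124 - 2.0944*cos(u))*sin(u)/(2.38*cos(u)^2 - 3.21*cos(u) + 3.03)^2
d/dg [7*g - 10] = 7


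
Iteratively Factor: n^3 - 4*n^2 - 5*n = (n - 5)*(n^2 + n) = (n - 5)*(n + 1)*(n)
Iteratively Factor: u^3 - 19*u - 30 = (u - 5)*(u^2 + 5*u + 6) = (u - 5)*(u + 2)*(u + 3)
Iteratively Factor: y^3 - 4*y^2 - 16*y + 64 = (y - 4)*(y^2 - 16) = (y - 4)^2*(y + 4)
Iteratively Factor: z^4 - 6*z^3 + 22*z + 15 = (z - 5)*(z^3 - z^2 - 5*z - 3) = (z - 5)*(z + 1)*(z^2 - 2*z - 3) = (z - 5)*(z + 1)^2*(z - 3)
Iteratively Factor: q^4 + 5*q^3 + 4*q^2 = (q)*(q^3 + 5*q^2 + 4*q) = q*(q + 4)*(q^2 + q) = q*(q + 1)*(q + 4)*(q)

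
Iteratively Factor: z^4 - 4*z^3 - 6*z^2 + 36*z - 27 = (z + 3)*(z^3 - 7*z^2 + 15*z - 9) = (z - 1)*(z + 3)*(z^2 - 6*z + 9) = (z - 3)*(z - 1)*(z + 3)*(z - 3)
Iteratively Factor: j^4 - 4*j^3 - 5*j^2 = (j + 1)*(j^3 - 5*j^2) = j*(j + 1)*(j^2 - 5*j) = j*(j - 5)*(j + 1)*(j)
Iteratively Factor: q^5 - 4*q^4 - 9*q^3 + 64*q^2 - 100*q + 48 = (q - 2)*(q^4 - 2*q^3 - 13*q^2 + 38*q - 24) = (q - 2)*(q + 4)*(q^3 - 6*q^2 + 11*q - 6) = (q - 3)*(q - 2)*(q + 4)*(q^2 - 3*q + 2) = (q - 3)*(q - 2)*(q - 1)*(q + 4)*(q - 2)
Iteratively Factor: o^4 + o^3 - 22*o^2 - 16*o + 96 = (o - 2)*(o^3 + 3*o^2 - 16*o - 48) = (o - 2)*(o + 4)*(o^2 - o - 12) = (o - 4)*(o - 2)*(o + 4)*(o + 3)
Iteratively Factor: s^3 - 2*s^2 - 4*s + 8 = (s + 2)*(s^2 - 4*s + 4) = (s - 2)*(s + 2)*(s - 2)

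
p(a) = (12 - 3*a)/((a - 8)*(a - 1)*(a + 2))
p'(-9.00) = -0.00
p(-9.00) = -0.03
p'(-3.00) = -0.57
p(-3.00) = -0.48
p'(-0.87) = -0.35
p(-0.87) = 0.78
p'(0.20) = 0.55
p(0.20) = 0.83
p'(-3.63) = -0.20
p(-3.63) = -0.26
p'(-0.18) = 0.13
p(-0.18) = 0.71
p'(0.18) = 0.51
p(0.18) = 0.82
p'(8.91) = 0.21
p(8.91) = -0.19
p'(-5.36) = -0.04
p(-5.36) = -0.10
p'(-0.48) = -0.06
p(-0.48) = 0.70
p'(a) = -(12 - 3*a)/((a - 8)*(a - 1)*(a + 2)^2) - (12 - 3*a)/((a - 8)*(a - 1)^2*(a + 2)) - (12 - 3*a)/((a - 8)^2*(a - 1)*(a + 2)) - 3/((a - 8)*(a - 1)*(a + 2))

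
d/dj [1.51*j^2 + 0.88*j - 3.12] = 3.02*j + 0.88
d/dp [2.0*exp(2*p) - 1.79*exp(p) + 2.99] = (4.0*exp(p) - 1.79)*exp(p)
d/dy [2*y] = 2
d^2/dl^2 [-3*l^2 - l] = -6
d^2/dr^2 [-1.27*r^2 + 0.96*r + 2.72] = -2.54000000000000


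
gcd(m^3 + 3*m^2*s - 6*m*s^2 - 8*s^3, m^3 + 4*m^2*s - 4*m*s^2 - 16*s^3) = -m^2 - 2*m*s + 8*s^2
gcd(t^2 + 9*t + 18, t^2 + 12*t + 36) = t + 6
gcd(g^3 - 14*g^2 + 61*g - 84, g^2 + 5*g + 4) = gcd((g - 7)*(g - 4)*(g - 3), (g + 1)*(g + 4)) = 1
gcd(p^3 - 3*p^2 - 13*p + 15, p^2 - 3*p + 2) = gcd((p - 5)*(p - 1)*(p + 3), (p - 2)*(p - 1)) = p - 1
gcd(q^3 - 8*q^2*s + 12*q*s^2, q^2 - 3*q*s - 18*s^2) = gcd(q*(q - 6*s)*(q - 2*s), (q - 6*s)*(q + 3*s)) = q - 6*s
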